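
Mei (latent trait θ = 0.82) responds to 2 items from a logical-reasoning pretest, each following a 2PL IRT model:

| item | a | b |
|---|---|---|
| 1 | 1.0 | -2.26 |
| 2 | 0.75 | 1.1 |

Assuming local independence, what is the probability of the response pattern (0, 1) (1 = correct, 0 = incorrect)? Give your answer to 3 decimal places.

P(θ) = 1 / (1 + exp(−a(θ − b)))
P_1 = 1/(1+e^{-3.0800}) = 0.9561
P_2 = 1/(1+e^{0.2100}) = 0.4477
L = (1−P_1) × P_2 = 0.0439 × 0.4477 = 0.01967

0.020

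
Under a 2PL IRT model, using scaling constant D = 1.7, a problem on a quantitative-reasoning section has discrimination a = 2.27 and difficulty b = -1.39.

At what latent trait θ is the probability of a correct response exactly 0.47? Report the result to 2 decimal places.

-1.42

P(θ) = 1 / (1 + exp(−D·a(θ − b)))
logit = ln(0.4700/0.5300) = -0.1201
θ = b + logit/(1.7·a) = -1.39 + (-0.1201)/3.8590 = -1.4211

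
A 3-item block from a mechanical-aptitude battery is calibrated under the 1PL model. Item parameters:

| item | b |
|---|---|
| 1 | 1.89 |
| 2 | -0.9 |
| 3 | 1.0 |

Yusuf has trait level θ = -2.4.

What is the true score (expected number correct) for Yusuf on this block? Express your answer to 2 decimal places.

0.23

P(θ) = 1 / (1 + exp(−(θ − b)))
P_1 = 1/(1+e^{4.2900}) = 0.0135
P_2 = 1/(1+e^{1.5000}) = 0.1824
P_3 = 1/(1+e^{3.4000}) = 0.0323
E[score] = 0.0135 + 0.1824 + 0.0323 = 0.2282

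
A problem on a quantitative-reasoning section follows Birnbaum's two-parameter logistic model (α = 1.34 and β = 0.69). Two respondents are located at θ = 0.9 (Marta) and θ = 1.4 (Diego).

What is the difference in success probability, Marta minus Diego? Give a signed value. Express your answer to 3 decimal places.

P(θ) = 1 / (1 + exp(−α(θ − β)))
P(Marta) = 0.5699  [exponent 0.2814]
P(Diego) = 0.7214  [exponent 0.9514]
Difference = 0.5699 − 0.7214 = -0.1515

-0.152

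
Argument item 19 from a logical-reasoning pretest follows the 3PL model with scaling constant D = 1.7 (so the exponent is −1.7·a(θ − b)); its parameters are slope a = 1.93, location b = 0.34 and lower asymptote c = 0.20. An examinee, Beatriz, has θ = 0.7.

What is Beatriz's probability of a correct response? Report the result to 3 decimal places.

0.812

P(θ) = c + (1 − c) · 1 / (1 + exp(−D·a(θ − b)))
Exponent: 1.7 × 1.93 × (0.7 − 0.34) = 1.1812
1/(1 + e^{-1.1812}) = 0.7652
P = 0.20 + 0.80 × 0.7652 = 0.8121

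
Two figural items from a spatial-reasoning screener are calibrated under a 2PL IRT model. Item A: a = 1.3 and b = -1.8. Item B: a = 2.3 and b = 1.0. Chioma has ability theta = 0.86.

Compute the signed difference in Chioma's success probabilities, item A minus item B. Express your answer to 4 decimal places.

0.5493

P(theta) = 1 / (1 + exp(−a(theta − b)))
P_A = 0.9695
P_B = 0.4202
P_A − P_B = 0.5493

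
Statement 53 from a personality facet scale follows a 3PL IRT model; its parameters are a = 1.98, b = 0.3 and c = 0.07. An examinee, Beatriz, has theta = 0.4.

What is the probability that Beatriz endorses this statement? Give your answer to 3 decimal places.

P(theta) = c + (1 − c) · 1 / (1 + exp(−a(theta − b)))
Exponent: 1.98 × (0.4 − 0.3) = 0.1980
1/(1 + e^{-0.1980}) = 0.5493
P = 0.07 + 0.93 × 0.5493 = 0.5809

0.581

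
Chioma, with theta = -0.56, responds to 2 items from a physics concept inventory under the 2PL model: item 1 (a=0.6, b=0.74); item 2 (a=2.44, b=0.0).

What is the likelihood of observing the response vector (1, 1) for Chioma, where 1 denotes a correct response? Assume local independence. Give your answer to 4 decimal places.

P(theta) = 1 / (1 + exp(−a(theta − b)))
P_1 = 1/(1+e^{0.7800}) = 0.3143
P_2 = 1/(1+e^{1.3664}) = 0.2032
L = P_1 × P_2 = 0.3143 × 0.2032 = 0.06387

0.0639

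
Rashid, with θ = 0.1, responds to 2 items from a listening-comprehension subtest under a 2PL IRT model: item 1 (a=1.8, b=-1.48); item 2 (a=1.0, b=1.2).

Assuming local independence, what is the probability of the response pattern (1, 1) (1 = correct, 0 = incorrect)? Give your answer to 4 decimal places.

0.2360

P(θ) = 1 / (1 + exp(−a(θ − b)))
P_1 = 1/(1+e^{-2.8440}) = 0.9450
P_2 = 1/(1+e^{1.1000}) = 0.2497
L = P_1 × P_2 = 0.9450 × 0.2497 = 0.23601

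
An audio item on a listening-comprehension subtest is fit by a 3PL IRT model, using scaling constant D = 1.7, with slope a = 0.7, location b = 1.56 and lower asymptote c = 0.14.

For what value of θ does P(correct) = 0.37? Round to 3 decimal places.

0.713

P(θ) = c + (1 − c) · 1 / (1 + exp(−D·a(θ − b)))
Remove guessing floor: (0.37 − 0.14)/(1 − 0.14) = 0.2674
logit = ln(0.2674/0.7326) = -1.0076
θ = b + logit/(1.7·a) = 1.56 + (-1.0076)/1.1900 = 0.7132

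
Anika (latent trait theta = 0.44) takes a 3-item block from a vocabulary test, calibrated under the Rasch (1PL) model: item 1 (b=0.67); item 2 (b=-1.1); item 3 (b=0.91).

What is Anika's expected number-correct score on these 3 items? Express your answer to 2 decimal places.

P(theta) = 1 / (1 + exp(−(theta − b)))
P_1 = 1/(1+e^{0.2300}) = 0.4428
P_2 = 1/(1+e^{-1.5400}) = 0.8235
P_3 = 1/(1+e^{0.4700}) = 0.3846
E[score] = 0.4428 + 0.8235 + 0.3846 = 1.6508

1.65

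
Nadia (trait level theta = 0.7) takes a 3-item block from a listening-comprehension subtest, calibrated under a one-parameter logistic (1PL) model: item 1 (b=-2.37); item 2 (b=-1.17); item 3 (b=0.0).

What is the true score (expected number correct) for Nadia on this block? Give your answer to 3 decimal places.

2.490

P(theta) = 1 / (1 + exp(−(theta − b)))
P_1 = 1/(1+e^{-3.0700}) = 0.9556
P_2 = 1/(1+e^{-1.8700}) = 0.8665
P_3 = 1/(1+e^{-0.7000}) = 0.6682
E[score] = 0.9556 + 0.8665 + 0.6682 = 2.4903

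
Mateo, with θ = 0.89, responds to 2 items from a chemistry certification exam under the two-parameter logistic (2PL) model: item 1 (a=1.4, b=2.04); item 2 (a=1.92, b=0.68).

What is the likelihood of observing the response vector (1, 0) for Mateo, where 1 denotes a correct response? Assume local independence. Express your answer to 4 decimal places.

0.0667

P(θ) = 1 / (1 + exp(−a(θ − b)))
P_1 = 1/(1+e^{1.6100}) = 0.1666
P_2 = 1/(1+e^{-0.4032}) = 0.5995
L = P_1 × (1−P_2) = 0.1666 × 0.4005 = 0.06673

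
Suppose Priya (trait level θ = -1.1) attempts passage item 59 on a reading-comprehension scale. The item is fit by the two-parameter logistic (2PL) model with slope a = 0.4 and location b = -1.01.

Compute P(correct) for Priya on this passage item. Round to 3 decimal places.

P(θ) = 1 / (1 + exp(−a(θ − b)))
Exponent: 0.4 × (-1.1 − (-1.01)) = -0.0360
1/(1 + e^{0.0360}) = 0.4910

0.491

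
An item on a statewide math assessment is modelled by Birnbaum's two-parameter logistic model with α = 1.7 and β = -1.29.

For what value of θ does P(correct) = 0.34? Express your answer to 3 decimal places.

-1.680

P(θ) = 1 / (1 + exp(−α(θ − β)))
logit = ln(0.3400/0.6600) = -0.6633
θ = β + logit/(α) = -1.29 + (-0.6633)/1.7000 = -1.6802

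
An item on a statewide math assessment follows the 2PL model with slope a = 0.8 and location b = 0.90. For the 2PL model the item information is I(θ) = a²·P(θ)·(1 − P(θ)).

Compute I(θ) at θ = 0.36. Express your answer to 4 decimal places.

P = 1/(1+e^{0.4320}) = 0.3936
P(1−P) = 0.3936 × 0.6064 = 0.2387
I = a² × P(1−P) = 0.8² × 0.2387 = 0.15276

0.1528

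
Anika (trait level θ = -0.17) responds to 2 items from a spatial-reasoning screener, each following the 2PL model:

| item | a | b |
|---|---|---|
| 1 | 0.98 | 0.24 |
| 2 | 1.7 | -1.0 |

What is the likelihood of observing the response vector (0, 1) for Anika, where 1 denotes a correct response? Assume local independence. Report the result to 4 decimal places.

P(θ) = 1 / (1 + exp(−a(θ − b)))
P_1 = 1/(1+e^{0.4018}) = 0.4009
P_2 = 1/(1+e^{-1.4110}) = 0.8039
L = (1−P_1) × P_2 = 0.5991 × 0.8039 = 0.48165

0.4816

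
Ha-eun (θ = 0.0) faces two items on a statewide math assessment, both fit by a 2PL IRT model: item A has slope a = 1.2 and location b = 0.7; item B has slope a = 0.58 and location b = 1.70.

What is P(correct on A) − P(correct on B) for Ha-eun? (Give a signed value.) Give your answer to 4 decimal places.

P(θ) = 1 / (1 + exp(−a(θ − b)))
P_A = 0.3015
P_B = 0.2717
P_A − P_B = 0.0298

0.0298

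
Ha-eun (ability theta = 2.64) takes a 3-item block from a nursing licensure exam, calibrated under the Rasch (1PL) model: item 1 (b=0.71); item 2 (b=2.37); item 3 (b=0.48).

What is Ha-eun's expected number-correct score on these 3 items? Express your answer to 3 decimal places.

P(theta) = 1 / (1 + exp(−(theta − b)))
P_1 = 1/(1+e^{-1.9300}) = 0.8732
P_2 = 1/(1+e^{-0.2700}) = 0.5671
P_3 = 1/(1+e^{-2.1600}) = 0.8966
E[score] = 0.8732 + 0.5671 + 0.8966 = 2.3369

2.337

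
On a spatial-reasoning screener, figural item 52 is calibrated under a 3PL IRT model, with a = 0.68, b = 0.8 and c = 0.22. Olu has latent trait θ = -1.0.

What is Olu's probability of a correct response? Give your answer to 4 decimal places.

P(θ) = c + (1 − c) · 1 / (1 + exp(−a(θ − b)))
Exponent: 0.68 × (-1.0 − 0.8) = -1.2240
1/(1 + e^{1.2240}) = 0.2272
P = 0.22 + 0.78 × 0.2272 = 0.3972

0.3972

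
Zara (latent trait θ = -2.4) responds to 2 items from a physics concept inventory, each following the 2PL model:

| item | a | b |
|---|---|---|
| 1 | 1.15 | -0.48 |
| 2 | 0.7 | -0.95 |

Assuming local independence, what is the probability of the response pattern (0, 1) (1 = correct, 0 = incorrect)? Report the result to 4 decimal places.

P(θ) = 1 / (1 + exp(−a(θ − b)))
P_1 = 1/(1+e^{2.2080}) = 0.0990
P_2 = 1/(1+e^{1.0150}) = 0.2660
L = (1−P_1) × P_2 = 0.9010 × 0.2660 = 0.23966

0.2397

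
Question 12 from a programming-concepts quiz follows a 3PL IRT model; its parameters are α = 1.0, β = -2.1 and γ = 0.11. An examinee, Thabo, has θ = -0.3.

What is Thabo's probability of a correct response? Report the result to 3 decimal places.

P(θ) = γ + (1 − γ) · 1 / (1 + exp(−α(θ − β)))
Exponent: 1.0 × (-0.3 − (-2.1)) = 1.8000
1/(1 + e^{-1.8000}) = 0.8581
P = 0.11 + 0.89 × 0.8581 = 0.8738

0.874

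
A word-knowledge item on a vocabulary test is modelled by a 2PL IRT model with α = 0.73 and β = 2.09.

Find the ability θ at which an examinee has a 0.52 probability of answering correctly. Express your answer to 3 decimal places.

P(θ) = 1 / (1 + exp(−α(θ − β)))
logit = ln(0.5200/0.4800) = 0.0800
θ = β + logit/(α) = 2.09 + 0.0800/0.7300 = 2.1996

2.200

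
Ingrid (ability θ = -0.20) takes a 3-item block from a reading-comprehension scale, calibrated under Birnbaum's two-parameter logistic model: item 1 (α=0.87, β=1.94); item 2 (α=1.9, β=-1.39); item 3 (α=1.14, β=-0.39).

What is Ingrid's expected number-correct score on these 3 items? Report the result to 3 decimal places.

P(θ) = 1 / (1 + exp(−α(θ − β)))
P_1 = 1/(1+e^{1.8618}) = 0.1345
P_2 = 1/(1+e^{-2.2610}) = 0.9056
P_3 = 1/(1+e^{-0.2166}) = 0.5539
E[score] = 0.1345 + 0.9056 + 0.5539 = 1.5940

1.594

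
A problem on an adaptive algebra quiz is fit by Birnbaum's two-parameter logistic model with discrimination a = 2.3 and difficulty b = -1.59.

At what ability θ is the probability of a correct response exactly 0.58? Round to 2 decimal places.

P(θ) = 1 / (1 + exp(−a(θ − b)))
logit = ln(0.5800/0.4200) = 0.3228
θ = b + logit/(a) = -1.59 + 0.3228/2.3000 = -1.4497

-1.45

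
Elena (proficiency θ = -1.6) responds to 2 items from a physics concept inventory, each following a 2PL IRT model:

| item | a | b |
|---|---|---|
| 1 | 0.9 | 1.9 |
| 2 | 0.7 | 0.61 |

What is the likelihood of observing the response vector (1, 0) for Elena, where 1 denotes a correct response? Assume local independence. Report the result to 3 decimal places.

P(θ) = 1 / (1 + exp(−a(θ − b)))
P_1 = 1/(1+e^{3.1500}) = 0.0411
P_2 = 1/(1+e^{1.5470}) = 0.1755
L = P_1 × (1−P_2) = 0.0411 × 0.8245 = 0.03388

0.034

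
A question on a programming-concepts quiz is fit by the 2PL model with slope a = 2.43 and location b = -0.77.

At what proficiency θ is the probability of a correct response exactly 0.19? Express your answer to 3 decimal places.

-1.367

P(θ) = 1 / (1 + exp(−a(θ − b)))
logit = ln(0.1900/0.8100) = -1.4500
θ = b + logit/(a) = -0.77 + (-1.4500)/2.4300 = -1.3667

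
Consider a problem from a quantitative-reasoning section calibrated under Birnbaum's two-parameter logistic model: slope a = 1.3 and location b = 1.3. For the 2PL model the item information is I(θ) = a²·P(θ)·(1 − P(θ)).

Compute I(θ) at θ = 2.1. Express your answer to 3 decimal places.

0.326

P = 1/(1+e^{-1.0400}) = 0.7389
P(1−P) = 0.7389 × 0.2611 = 0.1930
I = a² × P(1−P) = 1.3² × 0.1930 = 0.32609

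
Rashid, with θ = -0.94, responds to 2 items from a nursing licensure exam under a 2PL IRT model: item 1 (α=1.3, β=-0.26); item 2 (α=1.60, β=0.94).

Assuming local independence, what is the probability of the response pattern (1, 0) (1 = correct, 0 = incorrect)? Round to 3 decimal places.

0.279

P(θ) = 1 / (1 + exp(−α(θ − β)))
P_1 = 1/(1+e^{0.8840}) = 0.2923
P_2 = 1/(1+e^{3.0080}) = 0.0471
L = P_1 × (1−P_2) = 0.2923 × 0.9529 = 0.27859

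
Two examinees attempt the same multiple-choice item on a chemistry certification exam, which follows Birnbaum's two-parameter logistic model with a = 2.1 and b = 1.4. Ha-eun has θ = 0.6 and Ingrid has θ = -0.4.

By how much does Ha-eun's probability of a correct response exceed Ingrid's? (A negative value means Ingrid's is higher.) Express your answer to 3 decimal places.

P(θ) = 1 / (1 + exp(−a(θ − b)))
P(Ha-eun) = 0.1571  [exponent -1.6800]
P(Ingrid) = 0.0223  [exponent -3.7800]
Difference = 0.1571 − 0.0223 = 0.1348

0.135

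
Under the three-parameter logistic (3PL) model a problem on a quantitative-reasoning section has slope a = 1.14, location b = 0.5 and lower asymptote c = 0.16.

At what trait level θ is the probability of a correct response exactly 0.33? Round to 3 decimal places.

-0.703

P(θ) = c + (1 − c) · 1 / (1 + exp(−a(θ − b)))
Remove guessing floor: (0.33 − 0.16)/(1 − 0.16) = 0.2024
logit = ln(0.2024/0.7976) = -1.3715
θ = b + logit/(a) = 0.5 + (-1.3715)/1.1400 = -0.7031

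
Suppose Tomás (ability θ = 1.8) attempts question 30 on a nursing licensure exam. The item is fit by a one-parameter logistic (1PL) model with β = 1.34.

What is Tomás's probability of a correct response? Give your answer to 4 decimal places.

0.6130

P(θ) = 1 / (1 + exp(−(θ − β)))
Exponent: (1.8 − 1.34) = 0.4600
1/(1 + e^{-0.4600}) = 0.6130
P = 0.6130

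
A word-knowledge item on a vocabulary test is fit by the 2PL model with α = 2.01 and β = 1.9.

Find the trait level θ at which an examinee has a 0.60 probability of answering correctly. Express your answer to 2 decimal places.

P(θ) = 1 / (1 + exp(−α(θ − β)))
logit = ln(0.6000/0.4000) = 0.4055
θ = β + logit/(α) = 1.9 + 0.4055/2.0100 = 2.1017

2.10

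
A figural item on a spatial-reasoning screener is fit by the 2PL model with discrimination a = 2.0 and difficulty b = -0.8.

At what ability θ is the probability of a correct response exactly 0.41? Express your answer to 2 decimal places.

P(θ) = 1 / (1 + exp(−a(θ − b)))
logit = ln(0.4100/0.5900) = -0.3640
θ = b + logit/(a) = -0.8 + (-0.3640)/2.0000 = -0.9820

-0.98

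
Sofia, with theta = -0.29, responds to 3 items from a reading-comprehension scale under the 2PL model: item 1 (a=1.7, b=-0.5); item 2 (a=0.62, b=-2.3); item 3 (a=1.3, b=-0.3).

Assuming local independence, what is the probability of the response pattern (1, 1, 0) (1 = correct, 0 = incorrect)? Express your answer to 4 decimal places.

0.2270

P(theta) = 1 / (1 + exp(−a(theta − b)))
P_1 = 1/(1+e^{-0.3570}) = 0.5883
P_2 = 1/(1+e^{-1.2462}) = 0.7766
P_3 = 1/(1+e^{-0.0130}) = 0.5032
L = P_1 × P_2 × (1−P_3) = 0.5883 × 0.7766 × 0.4968 = 0.22697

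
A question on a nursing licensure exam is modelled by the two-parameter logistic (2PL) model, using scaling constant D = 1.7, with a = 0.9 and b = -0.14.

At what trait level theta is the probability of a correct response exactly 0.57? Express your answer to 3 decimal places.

0.044

P(theta) = 1 / (1 + exp(−D·a(theta − b)))
logit = ln(0.5700/0.4300) = 0.2819
theta = b + logit/(1.7·a) = -0.14 + 0.2819/1.5300 = 0.0442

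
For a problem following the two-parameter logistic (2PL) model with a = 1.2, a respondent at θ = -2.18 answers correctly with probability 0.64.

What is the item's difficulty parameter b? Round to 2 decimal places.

P(θ) = 1 / (1 + exp(−a(θ − b)))
logit(0.64) = ln(0.64/0.36) = 0.5754
b = θ − logit/(a) = -2.18 − 0.5754/1.2000 = -2.6595

-2.66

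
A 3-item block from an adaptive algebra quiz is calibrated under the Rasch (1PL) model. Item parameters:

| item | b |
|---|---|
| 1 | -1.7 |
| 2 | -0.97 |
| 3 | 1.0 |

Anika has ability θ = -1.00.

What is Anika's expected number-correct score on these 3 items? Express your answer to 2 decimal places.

1.28

P(θ) = 1 / (1 + exp(−(θ − b)))
P_1 = 1/(1+e^{-0.7000}) = 0.6682
P_2 = 1/(1+e^{0.0300}) = 0.4925
P_3 = 1/(1+e^{2.0000}) = 0.1192
E[score] = 0.6682 + 0.4925 + 0.1192 = 1.2799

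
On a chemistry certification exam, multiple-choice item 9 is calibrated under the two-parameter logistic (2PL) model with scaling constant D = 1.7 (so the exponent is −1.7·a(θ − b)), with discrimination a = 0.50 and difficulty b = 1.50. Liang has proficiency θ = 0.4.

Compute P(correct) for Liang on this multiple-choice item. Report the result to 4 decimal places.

P(θ) = 1 / (1 + exp(−D·a(θ − b)))
Exponent: 1.7 × 0.50 × (0.4 − 1.50) = -0.9350
1/(1 + e^{0.9350}) = 0.2819
P = 0.2819

0.2819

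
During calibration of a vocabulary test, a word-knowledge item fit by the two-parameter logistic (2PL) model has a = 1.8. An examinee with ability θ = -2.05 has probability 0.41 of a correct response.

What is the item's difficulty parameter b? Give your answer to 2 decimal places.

-1.85

P(θ) = 1 / (1 + exp(−a(θ − b)))
logit(0.41) = ln(0.41/0.59) = -0.3640
b = θ − logit/(a) = -2.05 − (-0.3640)/1.8000 = -1.8478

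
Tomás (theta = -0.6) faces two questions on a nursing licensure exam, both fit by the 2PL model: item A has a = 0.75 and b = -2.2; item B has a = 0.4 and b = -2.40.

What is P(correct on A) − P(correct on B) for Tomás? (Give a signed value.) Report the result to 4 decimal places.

0.0959

P(theta) = 1 / (1 + exp(−a(theta − b)))
P_A = 0.7685
P_B = 0.6726
P_A − P_B = 0.0959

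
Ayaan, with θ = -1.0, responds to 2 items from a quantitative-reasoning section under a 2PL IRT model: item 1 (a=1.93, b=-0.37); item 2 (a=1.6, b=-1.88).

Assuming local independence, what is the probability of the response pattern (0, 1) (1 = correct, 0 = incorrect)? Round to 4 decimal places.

P(θ) = 1 / (1 + exp(−a(θ − b)))
P_1 = 1/(1+e^{1.2159}) = 0.2287
P_2 = 1/(1+e^{-1.4080}) = 0.8035
L = (1−P_1) × P_2 = 0.7713 × 0.8035 = 0.61973

0.6197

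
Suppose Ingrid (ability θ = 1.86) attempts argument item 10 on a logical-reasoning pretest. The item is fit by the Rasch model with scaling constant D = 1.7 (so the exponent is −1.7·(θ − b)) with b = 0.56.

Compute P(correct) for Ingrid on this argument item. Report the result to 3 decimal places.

0.901

P(θ) = 1 / (1 + exp(−D·(θ − b)))
Exponent: 1.7 × (1.86 − 0.56) = 2.2100
1/(1 + e^{-2.2100}) = 0.9011
P = 0.9011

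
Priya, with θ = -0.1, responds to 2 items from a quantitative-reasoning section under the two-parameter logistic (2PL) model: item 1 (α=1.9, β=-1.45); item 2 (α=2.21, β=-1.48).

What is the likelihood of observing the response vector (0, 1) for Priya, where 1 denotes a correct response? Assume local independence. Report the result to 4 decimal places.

0.0682

P(θ) = 1 / (1 + exp(−α(θ − β)))
P_1 = 1/(1+e^{-2.5650}) = 0.9286
P_2 = 1/(1+e^{-3.0498}) = 0.9548
L = (1−P_1) × P_2 = 0.0714 × 0.9548 = 0.06819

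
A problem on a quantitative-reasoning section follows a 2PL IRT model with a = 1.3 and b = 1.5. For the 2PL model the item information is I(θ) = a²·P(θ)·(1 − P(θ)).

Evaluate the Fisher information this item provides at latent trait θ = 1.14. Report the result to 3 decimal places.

0.400

P = 1/(1+e^{0.4680}) = 0.3851
P(1−P) = 0.3851 × 0.6149 = 0.2368
I = a² × P(1−P) = 1.3² × 0.2368 = 0.40018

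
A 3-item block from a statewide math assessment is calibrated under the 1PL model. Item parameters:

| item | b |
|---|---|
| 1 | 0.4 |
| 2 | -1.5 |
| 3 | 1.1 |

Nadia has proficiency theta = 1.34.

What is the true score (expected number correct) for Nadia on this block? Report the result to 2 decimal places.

P(theta) = 1 / (1 + exp(−(theta − b)))
P_1 = 1/(1+e^{-0.9400}) = 0.7191
P_2 = 1/(1+e^{-2.8400}) = 0.9448
P_3 = 1/(1+e^{-0.2400}) = 0.5597
E[score] = 0.7191 + 0.9448 + 0.5597 = 2.2236

2.22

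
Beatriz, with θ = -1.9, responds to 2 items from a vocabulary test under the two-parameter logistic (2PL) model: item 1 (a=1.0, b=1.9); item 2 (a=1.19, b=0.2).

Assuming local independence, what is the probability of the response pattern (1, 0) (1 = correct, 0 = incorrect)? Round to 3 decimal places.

0.020

P(θ) = 1 / (1 + exp(−a(θ − b)))
P_1 = 1/(1+e^{3.8000}) = 0.0219
P_2 = 1/(1+e^{2.4990}) = 0.0759
L = P_1 × (1−P_2) = 0.0219 × 0.9241 = 0.02022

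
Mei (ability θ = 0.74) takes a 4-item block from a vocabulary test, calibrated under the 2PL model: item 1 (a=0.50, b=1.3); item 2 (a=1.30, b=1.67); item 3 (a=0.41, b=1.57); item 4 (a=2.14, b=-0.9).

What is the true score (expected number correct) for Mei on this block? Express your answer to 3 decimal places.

2.047

P(θ) = 1 / (1 + exp(−a(θ − b)))
P_1 = 1/(1+e^{0.2800}) = 0.4305
P_2 = 1/(1+e^{1.2090}) = 0.2299
P_3 = 1/(1+e^{0.3403}) = 0.4157
P_4 = 1/(1+e^{-3.5096}) = 0.9710
E[score] = 0.4305 + 0.2299 + 0.4157 + 0.9710 = 2.0470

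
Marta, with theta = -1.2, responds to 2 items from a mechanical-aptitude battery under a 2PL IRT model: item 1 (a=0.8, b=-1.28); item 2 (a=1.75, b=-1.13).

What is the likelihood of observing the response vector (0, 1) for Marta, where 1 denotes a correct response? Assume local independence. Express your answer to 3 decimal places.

P(theta) = 1 / (1 + exp(−a(theta − b)))
P_1 = 1/(1+e^{-0.0640}) = 0.5160
P_2 = 1/(1+e^{0.1225}) = 0.4694
L = (1−P_1) × P_2 = 0.4840 × 0.4694 = 0.22720

0.227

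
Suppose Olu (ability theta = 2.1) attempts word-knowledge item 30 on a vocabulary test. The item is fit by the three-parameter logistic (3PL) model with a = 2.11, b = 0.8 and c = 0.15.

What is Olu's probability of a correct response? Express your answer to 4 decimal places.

0.9486

P(theta) = c + (1 − c) · 1 / (1 + exp(−a(theta − b)))
Exponent: 2.11 × (2.1 − 0.8) = 2.7430
1/(1 + e^{-2.7430}) = 0.9395
P = 0.15 + 0.85 × 0.9395 = 0.9486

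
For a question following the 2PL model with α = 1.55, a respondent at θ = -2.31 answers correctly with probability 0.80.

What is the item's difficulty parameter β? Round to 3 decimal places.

P(θ) = 1 / (1 + exp(−α(θ − β)))
logit(0.80) = ln(0.80/0.20) = 1.3863
β = θ − logit/(α) = -2.31 − 1.3863/1.5500 = -3.2044

-3.204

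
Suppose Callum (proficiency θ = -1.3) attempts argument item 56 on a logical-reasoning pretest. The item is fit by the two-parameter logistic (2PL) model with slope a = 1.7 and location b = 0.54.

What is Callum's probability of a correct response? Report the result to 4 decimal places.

0.0420

P(θ) = 1 / (1 + exp(−a(θ − b)))
Exponent: 1.7 × (-1.3 − 0.54) = -3.1280
1/(1 + e^{3.1280}) = 0.0420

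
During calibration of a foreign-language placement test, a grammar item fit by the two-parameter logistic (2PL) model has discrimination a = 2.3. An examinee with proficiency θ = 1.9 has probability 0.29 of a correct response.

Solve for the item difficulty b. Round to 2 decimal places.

2.29

P(θ) = 1 / (1 + exp(−a(θ − b)))
logit(0.29) = ln(0.29/0.71) = -0.8954
b = θ − logit/(a) = 1.9 − (-0.8954)/2.3000 = 2.2893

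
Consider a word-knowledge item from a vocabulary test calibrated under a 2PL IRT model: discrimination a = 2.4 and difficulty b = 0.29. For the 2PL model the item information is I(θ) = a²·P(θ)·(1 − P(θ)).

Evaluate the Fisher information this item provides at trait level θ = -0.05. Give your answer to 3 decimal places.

P = 1/(1+e^{0.8160}) = 0.3066
P(1−P) = 0.3066 × 0.6934 = 0.2126
I = a² × P(1−P) = 2.4² × 0.2126 = 1.22459

1.225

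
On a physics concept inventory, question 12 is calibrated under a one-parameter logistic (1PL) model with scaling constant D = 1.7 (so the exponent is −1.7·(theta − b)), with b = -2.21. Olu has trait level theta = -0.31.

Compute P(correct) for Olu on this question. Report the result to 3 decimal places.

0.962

P(theta) = 1 / (1 + exp(−D·(theta − b)))
Exponent: 1.7 × (-0.31 − (-2.21)) = 3.2300
1/(1 + e^{-3.2300}) = 0.9619
P = 0.9619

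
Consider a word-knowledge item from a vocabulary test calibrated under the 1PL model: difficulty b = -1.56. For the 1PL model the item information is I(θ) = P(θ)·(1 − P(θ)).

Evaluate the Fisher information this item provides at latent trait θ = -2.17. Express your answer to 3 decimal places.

0.228

P = 1/(1+e^{0.6100}) = 0.3521
P(1−P) = 0.3521 × 0.6479 = 0.2281
I = P(1−P) = 0.22811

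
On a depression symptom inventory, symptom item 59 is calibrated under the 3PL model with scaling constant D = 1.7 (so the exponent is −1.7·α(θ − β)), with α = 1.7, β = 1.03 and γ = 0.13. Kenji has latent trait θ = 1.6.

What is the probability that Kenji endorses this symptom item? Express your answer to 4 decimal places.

P(θ) = γ + (1 − γ) · 1 / (1 + exp(−D·α(θ − β)))
Exponent: 1.7 × 1.7 × (1.6 − 1.03) = 1.6473
1/(1 + e^{-1.6473}) = 0.8385
P = 0.13 + 0.87 × 0.8385 = 0.8595

0.8595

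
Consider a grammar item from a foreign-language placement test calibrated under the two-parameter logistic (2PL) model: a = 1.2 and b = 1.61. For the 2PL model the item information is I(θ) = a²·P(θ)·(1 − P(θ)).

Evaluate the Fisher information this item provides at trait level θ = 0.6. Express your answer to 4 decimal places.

P = 1/(1+e^{1.2120}) = 0.2293
P(1−P) = 0.2293 × 0.7707 = 0.1767
I = a² × P(1−P) = 1.2² × 0.1767 = 0.25452

0.2545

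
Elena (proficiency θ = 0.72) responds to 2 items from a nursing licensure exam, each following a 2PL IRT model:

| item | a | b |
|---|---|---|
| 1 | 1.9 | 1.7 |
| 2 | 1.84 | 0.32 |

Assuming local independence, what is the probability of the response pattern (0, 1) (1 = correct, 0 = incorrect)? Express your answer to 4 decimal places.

P(θ) = 1 / (1 + exp(−a(θ − b)))
P_1 = 1/(1+e^{1.8620}) = 0.1345
P_2 = 1/(1+e^{-0.7360}) = 0.6761
L = (1−P_1) × P_2 = 0.8655 × 0.6761 = 0.58520

0.5852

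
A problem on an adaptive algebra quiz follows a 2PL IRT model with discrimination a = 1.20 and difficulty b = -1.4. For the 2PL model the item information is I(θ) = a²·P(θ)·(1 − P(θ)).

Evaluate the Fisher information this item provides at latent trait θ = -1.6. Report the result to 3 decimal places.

P = 1/(1+e^{0.2400}) = 0.4403
P(1−P) = 0.4403 × 0.5597 = 0.2464
I = a² × P(1−P) = 1.20² × 0.2464 = 0.35487

0.355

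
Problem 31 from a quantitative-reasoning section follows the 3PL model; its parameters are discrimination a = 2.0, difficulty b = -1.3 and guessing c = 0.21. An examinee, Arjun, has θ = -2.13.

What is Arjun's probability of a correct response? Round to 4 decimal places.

0.3362

P(θ) = c + (1 − c) · 1 / (1 + exp(−a(θ − b)))
Exponent: 2.0 × (-2.13 − (-1.3)) = -1.6600
1/(1 + e^{1.6600}) = 0.1598
P = 0.21 + 0.79 × 0.1598 = 0.3362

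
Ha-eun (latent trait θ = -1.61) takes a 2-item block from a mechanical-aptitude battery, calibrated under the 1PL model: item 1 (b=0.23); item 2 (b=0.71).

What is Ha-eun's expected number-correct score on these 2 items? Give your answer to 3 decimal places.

0.227

P(θ) = 1 / (1 + exp(−(θ − b)))
P_1 = 1/(1+e^{1.8400}) = 0.1371
P_2 = 1/(1+e^{2.3200}) = 0.0895
E[score] = 0.1371 + 0.0895 = 0.2265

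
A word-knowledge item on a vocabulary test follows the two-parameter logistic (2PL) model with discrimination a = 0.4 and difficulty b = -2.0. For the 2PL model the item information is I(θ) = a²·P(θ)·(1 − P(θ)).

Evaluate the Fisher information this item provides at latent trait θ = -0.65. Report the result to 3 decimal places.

P = 1/(1+e^{-0.5400}) = 0.6318
P(1−P) = 0.6318 × 0.3682 = 0.2326
I = a² × P(1−P) = 0.4² × 0.2326 = 0.03722

0.037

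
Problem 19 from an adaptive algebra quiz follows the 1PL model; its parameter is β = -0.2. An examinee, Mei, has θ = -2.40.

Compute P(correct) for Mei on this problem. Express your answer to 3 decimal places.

0.100

P(θ) = 1 / (1 + exp(−(θ − β)))
Exponent: (-2.40 − (-0.2)) = -2.2000
1/(1 + e^{2.2000}) = 0.0998
P = 0.0998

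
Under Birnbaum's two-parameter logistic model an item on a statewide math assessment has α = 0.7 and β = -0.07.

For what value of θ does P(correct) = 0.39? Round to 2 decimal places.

P(θ) = 1 / (1 + exp(−α(θ − β)))
logit = ln(0.3900/0.6100) = -0.4473
θ = β + logit/(α) = -0.07 + (-0.4473)/0.7000 = -0.7090

-0.71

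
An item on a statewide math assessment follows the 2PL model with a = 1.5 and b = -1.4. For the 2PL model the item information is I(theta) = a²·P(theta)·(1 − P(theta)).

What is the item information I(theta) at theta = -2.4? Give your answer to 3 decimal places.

P = 1/(1+e^{1.5000}) = 0.1824
P(1−P) = 0.1824 × 0.8176 = 0.1491
I = a² × P(1−P) = 1.5² × 0.1491 = 0.33558

0.336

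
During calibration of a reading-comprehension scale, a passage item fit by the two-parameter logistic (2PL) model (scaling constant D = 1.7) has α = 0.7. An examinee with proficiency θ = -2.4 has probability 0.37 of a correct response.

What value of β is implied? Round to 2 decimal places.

-1.95

P(θ) = 1 / (1 + exp(−D·α(θ − β)))
logit(0.37) = ln(0.37/0.63) = -0.5322
β = θ − logit/(1.7·α) = -2.4 − (-0.5322)/1.1900 = -1.9528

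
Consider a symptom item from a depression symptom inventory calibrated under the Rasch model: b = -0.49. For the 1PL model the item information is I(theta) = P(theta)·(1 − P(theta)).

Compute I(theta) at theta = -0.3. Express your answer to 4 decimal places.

0.2478

P = 1/(1+e^{-0.1900}) = 0.5474
P(1−P) = 0.5474 × 0.4526 = 0.2478
I = P(1−P) = 0.24776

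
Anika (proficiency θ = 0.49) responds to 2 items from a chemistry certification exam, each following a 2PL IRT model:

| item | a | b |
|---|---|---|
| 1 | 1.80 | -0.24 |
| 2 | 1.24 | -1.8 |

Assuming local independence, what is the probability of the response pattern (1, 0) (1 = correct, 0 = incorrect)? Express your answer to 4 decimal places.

P(θ) = 1 / (1 + exp(−a(θ − b)))
P_1 = 1/(1+e^{-1.3140}) = 0.7882
P_2 = 1/(1+e^{-2.8396}) = 0.9448
L = P_1 × (1−P_2) = 0.7882 × 0.0552 = 0.04352

0.0435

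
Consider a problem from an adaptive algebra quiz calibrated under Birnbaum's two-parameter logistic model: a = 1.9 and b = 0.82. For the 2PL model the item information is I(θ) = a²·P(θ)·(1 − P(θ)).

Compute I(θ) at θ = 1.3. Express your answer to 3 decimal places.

0.738

P = 1/(1+e^{-0.9120}) = 0.7134
P(1−P) = 0.7134 × 0.2866 = 0.2045
I = a² × P(1−P) = 1.9² × 0.2045 = 0.73809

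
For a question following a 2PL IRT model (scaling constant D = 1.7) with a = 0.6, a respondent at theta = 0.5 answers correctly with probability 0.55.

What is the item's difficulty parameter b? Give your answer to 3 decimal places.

0.303

P(theta) = 1 / (1 + exp(−D·a(theta − b)))
logit(0.55) = ln(0.55/0.45) = 0.2007
b = theta − logit/(1.7·a) = 0.5 − 0.2007/1.0200 = 0.3033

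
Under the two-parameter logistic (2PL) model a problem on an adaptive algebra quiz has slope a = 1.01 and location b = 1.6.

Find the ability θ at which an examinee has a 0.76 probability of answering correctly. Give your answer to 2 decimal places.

2.74

P(θ) = 1 / (1 + exp(−a(θ − b)))
logit = ln(0.7600/0.2400) = 1.1527
θ = b + logit/(a) = 1.6 + 1.1527/1.0100 = 2.7413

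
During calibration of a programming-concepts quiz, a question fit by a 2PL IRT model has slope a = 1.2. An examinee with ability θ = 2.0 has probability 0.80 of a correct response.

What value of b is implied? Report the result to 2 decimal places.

P(θ) = 1 / (1 + exp(−a(θ − b)))
logit(0.80) = ln(0.80/0.20) = 1.3863
b = θ − logit/(a) = 2.0 − 1.3863/1.2000 = 0.8448

0.84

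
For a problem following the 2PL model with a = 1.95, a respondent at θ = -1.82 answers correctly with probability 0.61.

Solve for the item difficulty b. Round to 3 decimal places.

P(θ) = 1 / (1 + exp(−a(θ − b)))
logit(0.61) = ln(0.61/0.39) = 0.4473
b = θ − logit/(a) = -1.82 − 0.4473/1.9500 = -2.0494

-2.049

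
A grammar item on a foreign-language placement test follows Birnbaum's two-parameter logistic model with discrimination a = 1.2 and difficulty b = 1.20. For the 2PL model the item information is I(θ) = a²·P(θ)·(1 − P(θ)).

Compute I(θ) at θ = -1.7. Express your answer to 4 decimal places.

P = 1/(1+e^{3.4800}) = 0.0299
P(1−P) = 0.0299 × 0.9701 = 0.0290
I = a² × P(1−P) = 1.2² × 0.0290 = 0.04175

0.0418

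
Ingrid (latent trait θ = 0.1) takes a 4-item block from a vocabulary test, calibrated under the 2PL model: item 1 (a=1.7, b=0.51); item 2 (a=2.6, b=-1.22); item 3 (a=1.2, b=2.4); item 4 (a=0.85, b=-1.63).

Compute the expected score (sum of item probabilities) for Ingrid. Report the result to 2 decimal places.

P(θ) = 1 / (1 + exp(−a(θ − b)))
P_1 = 1/(1+e^{0.6970}) = 0.3325
P_2 = 1/(1+e^{-3.4320}) = 0.9687
P_3 = 1/(1+e^{2.7600}) = 0.0595
P_4 = 1/(1+e^{-1.4705}) = 0.8131
E[score] = 0.3325 + 0.9687 + 0.0595 + 0.8131 = 2.1738

2.17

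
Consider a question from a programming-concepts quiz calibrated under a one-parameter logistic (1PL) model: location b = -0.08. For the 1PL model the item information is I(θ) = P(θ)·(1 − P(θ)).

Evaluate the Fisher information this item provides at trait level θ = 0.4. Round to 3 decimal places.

P = 1/(1+e^{-0.4800}) = 0.6177
P(1−P) = 0.6177 × 0.3823 = 0.2361
I = P(1−P) = 0.23614

0.236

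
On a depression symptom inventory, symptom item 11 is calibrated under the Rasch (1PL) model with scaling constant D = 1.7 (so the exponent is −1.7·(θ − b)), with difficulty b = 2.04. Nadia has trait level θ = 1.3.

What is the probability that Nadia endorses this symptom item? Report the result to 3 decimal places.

P(θ) = 1 / (1 + exp(−D·(θ − b)))
Exponent: 1.7 × (1.3 − 2.04) = -1.2580
1/(1 + e^{1.2580}) = 0.2213
P = 0.2213

0.221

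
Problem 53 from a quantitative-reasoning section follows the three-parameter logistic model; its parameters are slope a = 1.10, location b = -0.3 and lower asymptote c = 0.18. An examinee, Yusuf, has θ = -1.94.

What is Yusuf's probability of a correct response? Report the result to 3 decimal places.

P(θ) = c + (1 − c) · 1 / (1 + exp(−a(θ − b)))
Exponent: 1.10 × (-1.94 − (-0.3)) = -1.8040
1/(1 + e^{1.8040}) = 0.1414
P = 0.18 + 0.82 × 0.1414 = 0.2959

0.296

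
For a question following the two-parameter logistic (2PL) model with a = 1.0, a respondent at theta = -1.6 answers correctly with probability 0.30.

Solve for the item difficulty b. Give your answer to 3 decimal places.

P(theta) = 1 / (1 + exp(−a(theta − b)))
logit(0.30) = ln(0.30/0.70) = -0.8473
b = theta − logit/(a) = -1.6 − (-0.8473)/1.0000 = -0.7527

-0.753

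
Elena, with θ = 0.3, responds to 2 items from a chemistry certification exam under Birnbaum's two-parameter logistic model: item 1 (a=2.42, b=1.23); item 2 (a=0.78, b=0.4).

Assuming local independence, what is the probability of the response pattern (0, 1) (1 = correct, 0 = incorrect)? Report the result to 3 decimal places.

P(θ) = 1 / (1 + exp(−a(θ − b)))
P_1 = 1/(1+e^{2.2506}) = 0.0953
P_2 = 1/(1+e^{0.0780}) = 0.4805
L = (1−P_1) × P_2 = 0.9047 × 0.4805 = 0.43472

0.435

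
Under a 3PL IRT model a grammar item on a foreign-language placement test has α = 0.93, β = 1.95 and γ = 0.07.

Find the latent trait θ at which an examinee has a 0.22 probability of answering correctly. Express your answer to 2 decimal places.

P(θ) = γ + (1 − γ) · 1 / (1 + exp(−α(θ − β)))
Remove guessing floor: (0.22 − 0.07)/(1 − 0.07) = 0.1613
logit = ln(0.1613/0.8387) = -1.6487
θ = β + logit/(α) = 1.95 + (-1.6487)/0.9300 = 0.1772

0.18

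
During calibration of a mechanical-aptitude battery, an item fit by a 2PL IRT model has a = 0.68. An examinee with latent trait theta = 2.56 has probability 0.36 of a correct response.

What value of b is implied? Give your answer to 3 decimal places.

3.406

P(theta) = 1 / (1 + exp(−a(theta − b)))
logit(0.36) = ln(0.36/0.64) = -0.5754
b = theta − logit/(a) = 2.56 − (-0.5754)/0.6800 = 3.4061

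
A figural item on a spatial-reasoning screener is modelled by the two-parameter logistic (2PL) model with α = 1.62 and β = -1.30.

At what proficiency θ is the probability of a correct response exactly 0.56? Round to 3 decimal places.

P(θ) = 1 / (1 + exp(−α(θ − β)))
logit = ln(0.5600/0.4400) = 0.2412
θ = β + logit/(α) = -1.30 + 0.2412/1.6200 = -1.1511

-1.151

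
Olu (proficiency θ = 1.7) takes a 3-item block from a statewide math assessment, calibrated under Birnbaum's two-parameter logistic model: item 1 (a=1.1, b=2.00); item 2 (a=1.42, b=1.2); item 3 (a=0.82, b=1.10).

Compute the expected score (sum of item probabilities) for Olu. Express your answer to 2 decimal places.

P(θ) = 1 / (1 + exp(−a(θ − b)))
P_1 = 1/(1+e^{0.3300}) = 0.4182
P_2 = 1/(1+e^{-0.7100}) = 0.6704
P_3 = 1/(1+e^{-0.4920}) = 0.6206
E[score] = 0.4182 + 0.6704 + 0.6206 = 1.7092

1.71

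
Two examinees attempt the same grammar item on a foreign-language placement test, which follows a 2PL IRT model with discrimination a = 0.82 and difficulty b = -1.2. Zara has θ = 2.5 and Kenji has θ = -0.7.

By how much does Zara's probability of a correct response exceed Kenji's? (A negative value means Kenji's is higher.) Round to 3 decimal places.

P(θ) = 1 / (1 + exp(−a(θ − b)))
P(Zara) = 0.9541  [exponent 3.0340]
P(Kenji) = 0.6011  [exponent 0.4100]
Difference = 0.9541 − 0.6011 = 0.3530

0.353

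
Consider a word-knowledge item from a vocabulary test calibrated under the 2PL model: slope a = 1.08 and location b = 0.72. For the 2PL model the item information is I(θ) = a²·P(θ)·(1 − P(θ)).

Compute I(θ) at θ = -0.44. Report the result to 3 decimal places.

0.202

P = 1/(1+e^{1.2528}) = 0.2222
P(1−P) = 0.2222 × 0.7778 = 0.1728
I = a² × P(1−P) = 1.08² × 0.1728 = 0.20160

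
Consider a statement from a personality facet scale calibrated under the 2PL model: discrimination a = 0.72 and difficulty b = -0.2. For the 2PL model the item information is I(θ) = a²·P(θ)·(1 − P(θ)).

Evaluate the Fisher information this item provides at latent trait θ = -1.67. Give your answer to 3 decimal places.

0.099

P = 1/(1+e^{1.0584}) = 0.2576
P(1−P) = 0.2576 × 0.7424 = 0.1912
I = a² × P(1−P) = 0.72² × 0.1912 = 0.09914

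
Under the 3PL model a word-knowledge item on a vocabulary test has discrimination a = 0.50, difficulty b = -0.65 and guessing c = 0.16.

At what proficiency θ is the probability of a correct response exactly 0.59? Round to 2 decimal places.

-0.55

P(θ) = c + (1 − c) · 1 / (1 + exp(−a(θ − b)))
Remove guessing floor: (0.59 − 0.16)/(1 − 0.16) = 0.5119
logit = ln(0.5119/0.4881) = 0.0476
θ = b + logit/(a) = -0.65 + 0.0476/0.5000 = -0.5547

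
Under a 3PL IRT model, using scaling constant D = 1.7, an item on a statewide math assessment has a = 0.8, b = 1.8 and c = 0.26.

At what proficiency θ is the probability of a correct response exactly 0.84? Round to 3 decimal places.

2.747

P(θ) = c + (1 − c) · 1 / (1 + exp(−D·a(θ − b)))
Remove guessing floor: (0.84 − 0.26)/(1 − 0.26) = 0.7838
logit = ln(0.7838/0.2162) = 1.2879
θ = b + logit/(1.7·a) = 1.8 + 1.2879/1.3600 = 2.7470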